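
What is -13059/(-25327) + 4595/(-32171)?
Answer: 303743524/814794917 ≈ 0.37279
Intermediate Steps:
-13059/(-25327) + 4595/(-32171) = -13059*(-1/25327) + 4595*(-1/32171) = 13059/25327 - 4595/32171 = 303743524/814794917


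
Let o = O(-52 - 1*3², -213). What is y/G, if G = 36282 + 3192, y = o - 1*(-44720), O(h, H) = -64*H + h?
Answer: 58291/39474 ≈ 1.4767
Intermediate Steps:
O(h, H) = h - 64*H
o = 13571 (o = (-52 - 1*3²) - 64*(-213) = (-52 - 1*9) + 13632 = (-52 - 9) + 13632 = -61 + 13632 = 13571)
y = 58291 (y = 13571 - 1*(-44720) = 13571 + 44720 = 58291)
G = 39474
y/G = 58291/39474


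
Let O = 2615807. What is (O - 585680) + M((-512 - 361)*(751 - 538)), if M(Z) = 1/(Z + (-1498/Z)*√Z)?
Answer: 13052832013529924167230/6429564265469353 - 4494*I*√20661/6429564265469353 ≈ 2.0301e+6 - 1.0047e-10*I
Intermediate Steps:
M(Z) = 1/(Z - 1498/√Z)
(O - 585680) + M((-512 - 361)*(751 - 538)) = (2615807 - 585680) + ((-512 - 361)*(751 - 538))/(((-512 - 361)*(751 - 538))² - 1498*√(-512 - 361)*√(751 - 538)) = 2030127 + (-873*213)/((-873*213)² - 1498*3*I*√20661) = 2030127 - 185949/((-185949)² - 4494*I*√20661) = 2030127 - 185949/(34577030601 - 4494*I*√20661)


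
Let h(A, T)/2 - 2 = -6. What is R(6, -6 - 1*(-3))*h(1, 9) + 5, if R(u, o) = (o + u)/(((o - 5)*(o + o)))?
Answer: 9/2 ≈ 4.5000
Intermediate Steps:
h(A, T) = -8 (h(A, T) = 4 + 2*(-6) = 4 - 12 = -8)
R(u, o) = (o + u)/(2*o*(-5 + o)) (R(u, o) = (o + u)/(((-5 + o)*(2*o))) = (o + u)/((2*o*(-5 + o))) = (o + u)*(1/(2*o*(-5 + o))) = (o + u)/(2*o*(-5 + o)))
R(6, -6 - 1*(-3))*h(1, 9) + 5 = (((-6 - 1*(-3)) + 6)/(2*(-6 - 1*(-3))*(-5 + (-6 - 1*(-3)))))*(-8) + 5 = (((-6 + 3) + 6)/(2*(-6 + 3)*(-5 + (-6 + 3))))*(-8) + 5 = ((½)*(-3 + 6)/(-3*(-5 - 3)))*(-8) + 5 = ((½)*(-⅓)*3/(-8))*(-8) + 5 = ((½)*(-⅓)*(-⅛)*3)*(-8) + 5 = (1/16)*(-8) + 5 = -½ + 5 = 9/2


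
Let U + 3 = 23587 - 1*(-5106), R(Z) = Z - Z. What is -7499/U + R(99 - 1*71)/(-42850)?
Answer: -7499/28690 ≈ -0.26138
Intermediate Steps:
R(Z) = 0
U = 28690 (U = -3 + (23587 - 1*(-5106)) = -3 + (23587 + 5106) = -3 + 28693 = 28690)
-7499/U + R(99 - 1*71)/(-42850) = -7499/28690 + 0/(-42850) = -7499*1/28690 + 0*(-1/42850) = -7499/28690 + 0 = -7499/28690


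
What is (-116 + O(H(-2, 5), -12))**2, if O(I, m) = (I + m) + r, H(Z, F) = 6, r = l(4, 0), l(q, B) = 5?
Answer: 13689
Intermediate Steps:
r = 5
O(I, m) = 5 + I + m (O(I, m) = (I + m) + 5 = 5 + I + m)
(-116 + O(H(-2, 5), -12))**2 = (-116 + (5 + 6 - 12))**2 = (-116 - 1)**2 = (-117)**2 = 13689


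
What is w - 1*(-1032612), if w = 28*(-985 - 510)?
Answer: 990752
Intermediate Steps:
w = -41860 (w = 28*(-1495) = -41860)
w - 1*(-1032612) = -41860 - 1*(-1032612) = -41860 + 1032612 = 990752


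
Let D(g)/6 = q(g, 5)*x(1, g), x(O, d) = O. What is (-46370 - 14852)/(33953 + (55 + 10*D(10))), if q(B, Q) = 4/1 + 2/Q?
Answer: -4373/2448 ≈ -1.7864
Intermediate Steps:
q(B, Q) = 4 + 2/Q (q(B, Q) = 4*1 + 2/Q = 4 + 2/Q)
D(g) = 132/5 (D(g) = 6*((4 + 2/5)*1) = 6*((22/5)*1) = 6*(22/5) = 132/5)
(-46370 - 14852)/(33953 + (55 + 10*D(10))) = (-46370 - 14852)/(33953 + (55 + 10*(132/5))) = -61222/(33953 + (55 + 264)) = -61222/(33953 + 319) = -61222/34272 = -61222*1/34272 = -4373/2448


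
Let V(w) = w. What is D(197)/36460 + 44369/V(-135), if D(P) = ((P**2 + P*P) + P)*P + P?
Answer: 22591139/246105 ≈ 91.795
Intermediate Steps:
D(P) = P + P*(P + 2*P**2) (D(P) = ((P**2 + P**2) + P)*P + P = (2*P**2 + P)*P + P = (P + 2*P**2)*P + P = P*(P + 2*P**2) + P = P + P*(P + 2*P**2))
D(197)/36460 + 44369/V(-135) = (197*(1 + 197 + 2*197**2))/36460 + 44369/(-135) = (197*(1 + 197 + 2*38809))*(1/36460) + 44369*(-1/135) = (197*(1 + 197 + 77618))*(1/36460) - 44369/135 = (197*77816)*(1/36460) - 44369/135 = 15329752*(1/36460) - 44369/135 = 3832438/9115 - 44369/135 = 22591139/246105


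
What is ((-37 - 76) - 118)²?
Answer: 53361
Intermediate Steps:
((-37 - 76) - 118)² = (-113 - 118)² = (-231)² = 53361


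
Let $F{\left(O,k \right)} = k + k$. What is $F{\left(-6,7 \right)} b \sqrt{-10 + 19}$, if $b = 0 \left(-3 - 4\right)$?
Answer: $0$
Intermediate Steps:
$F{\left(O,k \right)} = 2 k$
$b = 0$ ($b = 0 \left(-7\right) = 0$)
$F{\left(-6,7 \right)} b \sqrt{-10 + 19} = 2 \cdot 7 \cdot 0 \sqrt{-10 + 19} = 14 \cdot 0 \sqrt{9} = 0 \cdot 3 = 0$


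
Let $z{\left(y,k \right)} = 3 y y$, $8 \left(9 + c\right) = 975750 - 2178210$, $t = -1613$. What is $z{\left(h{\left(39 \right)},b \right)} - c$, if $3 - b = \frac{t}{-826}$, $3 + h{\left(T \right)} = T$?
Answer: $\frac{308409}{2} \approx 1.542 \cdot 10^{5}$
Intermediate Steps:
$c = - \frac{300633}{2}$ ($c = -9 + \frac{975750 - 2178210}{8} = -9 + \frac{1}{8} \left(-1202460\right) = -9 - \frac{300615}{2} = - \frac{300633}{2} \approx -1.5032 \cdot 10^{5}$)
$h{\left(T \right)} = -3 + T$
$b = \frac{865}{826}$ ($b = 3 - - \frac{1613}{-826} = 3 - \left(-1613\right) \left(- \frac{1}{826}\right) = 3 - \frac{1613}{826} = \frac{865}{826} \approx 1.0472$)
$z{\left(y,k \right)} = 3 y^{2}$
$z{\left(h{\left(39 \right)},b \right)} - c = 3 \left(-3 + 39\right)^{2} - - \frac{300633}{2} = 3 \cdot 36^{2} + \frac{300633}{2} = 3 \cdot 1296 + \frac{300633}{2} = 3888 + \frac{300633}{2} = \frac{308409}{2}$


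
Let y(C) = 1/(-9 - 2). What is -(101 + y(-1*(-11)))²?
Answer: -1232100/121 ≈ -10183.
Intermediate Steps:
y(C) = -1/11 (y(C) = 1/(-11) = -1/11)
-(101 + y(-1*(-11)))² = -(101 - 1/11)² = -(1110/11)² = -1*1232100/121 = -1232100/121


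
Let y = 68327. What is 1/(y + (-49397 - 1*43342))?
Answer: -1/24412 ≈ -4.0963e-5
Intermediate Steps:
1/(y + (-49397 - 1*43342)) = 1/(68327 + (-49397 - 1*43342)) = 1/(68327 + (-49397 - 43342)) = 1/(68327 - 92739) = 1/(-24412) = -1/24412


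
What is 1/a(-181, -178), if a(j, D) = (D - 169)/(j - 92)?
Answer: 273/347 ≈ 0.78674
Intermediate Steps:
a(j, D) = (-169 + D)/(-92 + j)
1/a(-181, -178) = 1/((-169 - 178)/(-92 - 181)) = 1/(-347/(-273)) = 1/(-1/273*(-347)) = 1/(347/273) = 273/347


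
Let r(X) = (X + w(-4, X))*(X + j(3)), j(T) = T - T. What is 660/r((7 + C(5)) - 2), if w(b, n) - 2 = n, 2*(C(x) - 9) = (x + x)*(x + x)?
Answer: 33/416 ≈ 0.079327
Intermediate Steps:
C(x) = 9 + 2*x**2 (C(x) = 9 + ((x + x)*(x + x))/2 = 9 + ((2*x)*(2*x))/2 = 9 + (4*x**2)/2 = 9 + 2*x**2)
w(b, n) = 2 + n
j(T) = 0
r(X) = X*(2 + 2*X) (r(X) = (X + (2 + X))*(X + 0) = (2 + 2*X)*X = X*(2 + 2*X))
660/r((7 + C(5)) - 2) = 660/((2*((7 + (9 + 2*5**2)) - 2)*(1 + ((7 + (9 + 2*5**2)) - 2)))) = 660/((2*((7 + (9 + 2*25)) - 2)*(1 + ((7 + (9 + 2*25)) - 2)))) = 660/((2*((7 + (9 + 50)) - 2)*(1 + ((7 + (9 + 50)) - 2)))) = 660/((2*((7 + 59) - 2)*(1 + ((7 + 59) - 2)))) = 660/((2*(66 - 2)*(1 + (66 - 2)))) = 660/((2*64*(1 + 64))) = 660/((2*64*65)) = 660/8320 = 660*(1/8320) = 33/416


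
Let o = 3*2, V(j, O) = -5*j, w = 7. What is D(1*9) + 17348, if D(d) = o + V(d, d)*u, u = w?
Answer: 17039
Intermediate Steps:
o = 6
u = 7
D(d) = 6 - 35*d (D(d) = 6 - 5*d*7 = 6 - 35*d)
D(1*9) + 17348 = (6 - 35*9) + 17348 = (6 - 315) + 17348 = -309 + 17348 = 17039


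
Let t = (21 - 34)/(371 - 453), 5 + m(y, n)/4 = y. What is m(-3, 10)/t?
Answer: -2624/13 ≈ -201.85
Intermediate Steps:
m(y, n) = -20 + 4*y
t = 13/82 (t = -13/(-82) = -13*(-1/82) = 13/82 ≈ 0.15854)
m(-3, 10)/t = (-20 + 4*(-3))/(13/82) = (-20 - 12)*(82/13) = -32*82/13 = -2624/13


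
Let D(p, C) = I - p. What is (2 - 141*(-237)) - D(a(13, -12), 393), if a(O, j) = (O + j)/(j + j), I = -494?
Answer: 813911/24 ≈ 33913.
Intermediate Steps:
a(O, j) = (O + j)/(2*j) (a(O, j) = (O + j)/((2*j)) = (O + j)*(1/(2*j)) = (O + j)/(2*j))
D(p, C) = -494 - p
(2 - 141*(-237)) - D(a(13, -12), 393) = (2 - 141*(-237)) - (-494 - (13 - 12)/(2*(-12))) = (2 + 33417) - (-494 - (-1)/(2*12)) = 33419 - (-494 - 1*(-1/24)) = 33419 - (-494 + 1/24) = 33419 - 1*(-11855/24) = 33419 + 11855/24 = 813911/24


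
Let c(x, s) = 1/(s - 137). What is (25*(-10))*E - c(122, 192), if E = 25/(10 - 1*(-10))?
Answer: -34377/110 ≈ -312.52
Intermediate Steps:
E = 5/4 (E = 25/(10 + 10) = 25/20 = 25*(1/20) = 5/4 ≈ 1.2500)
c(x, s) = 1/(-137 + s)
(25*(-10))*E - c(122, 192) = (25*(-10))*(5/4) - 1/(-137 + 192) = -250*5/4 - 1/55 = -625/2 - 1*1/55 = -625/2 - 1/55 = -34377/110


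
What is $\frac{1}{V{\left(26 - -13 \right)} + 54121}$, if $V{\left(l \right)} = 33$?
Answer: $\frac{1}{54154} \approx 1.8466 \cdot 10^{-5}$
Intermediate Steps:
$\frac{1}{V{\left(26 - -13 \right)} + 54121} = \frac{1}{33 + 54121} = \frac{1}{54154}$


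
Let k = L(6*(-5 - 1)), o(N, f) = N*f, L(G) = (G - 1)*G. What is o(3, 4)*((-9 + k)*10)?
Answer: 158760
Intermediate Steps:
L(G) = G*(-1 + G) (L(G) = (-1 + G)*G = G*(-1 + G))
k = 1332 (k = (6*(-5 - 1))*(-1 + 6*(-5 - 1)) = (6*(-6))*(-1 + 6*(-6)) = -36*(-1 - 36) = -36*(-37) = 1332)
o(3, 4)*((-9 + k)*10) = (3*4)*((-9 + 1332)*10) = 12*(1323*10) = 12*13230 = 158760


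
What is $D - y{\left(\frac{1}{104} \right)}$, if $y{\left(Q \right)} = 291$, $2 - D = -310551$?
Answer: $310262$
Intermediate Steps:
$D = 310553$ ($D = 2 - -310551 = 2 + 310551 = 310553$)
$D - y{\left(\frac{1}{104} \right)} = 310553 - 291 = 310262$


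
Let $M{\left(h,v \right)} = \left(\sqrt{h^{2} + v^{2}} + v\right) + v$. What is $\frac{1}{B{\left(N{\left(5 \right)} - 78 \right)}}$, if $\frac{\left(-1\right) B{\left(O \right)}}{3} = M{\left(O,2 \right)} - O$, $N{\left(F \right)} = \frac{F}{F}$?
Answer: $- \frac{27}{628} + \frac{\sqrt{5933}}{1884} \approx -0.0021094$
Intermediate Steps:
$N{\left(F \right)} = 1$
$M{\left(h,v \right)} = \sqrt{h^{2} + v^{2}} + 2 v$ ($M{\left(h,v \right)} = \left(v + \sqrt{h^{2} + v^{2}}\right) + v = \sqrt{h^{2} + v^{2}} + 2 v$)
$B{\left(O \right)} = -12 - 3 \sqrt{4 + O^{2}} + 3 O$ ($B{\left(O \right)} = - 3 \left(\left(\sqrt{O^{2} + 2^{2}} + 2 \cdot 2\right) - O\right) = - 3 \left(\left(\sqrt{O^{2} + 4} + 4\right) - O\right) = - 3 \left(\left(\sqrt{4 + O^{2}} + 4\right) - O\right) = - 3 \left(\left(4 + \sqrt{4 + O^{2}}\right) - O\right) = - 3 \left(4 + \sqrt{4 + O^{2}} - O\right) = -12 - 3 \sqrt{4 + O^{2}} + 3 O$)
$\frac{1}{B{\left(N{\left(5 \right)} - 78 \right)}} = \frac{1}{-12 - 3 \sqrt{4 + \left(1 - 78\right)^{2}} + 3 \left(1 - 78\right)} = \frac{1}{-12 - 3 \sqrt{4 + \left(-77\right)^{2}} + 3 \left(-77\right)} = \frac{1}{-12 - 3 \sqrt{4 + 5929} - 231} = \frac{1}{-12 - 3 \sqrt{5933} - 231} = \frac{1}{-243 - 3 \sqrt{5933}}$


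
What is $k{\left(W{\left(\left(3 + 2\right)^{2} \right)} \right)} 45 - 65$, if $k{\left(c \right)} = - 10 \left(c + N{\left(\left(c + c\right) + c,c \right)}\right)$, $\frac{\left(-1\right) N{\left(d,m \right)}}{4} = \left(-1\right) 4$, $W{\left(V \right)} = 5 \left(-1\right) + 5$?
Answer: $-7265$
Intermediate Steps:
$W{\left(V \right)} = 0$ ($W{\left(V \right)} = -5 + 5 = 0$)
$N{\left(d,m \right)} = 16$ ($N{\left(d,m \right)} = - 4 \left(\left(-1\right) 4\right) = \left(-4\right) \left(-4\right) = 16$)
$k{\left(c \right)} = -160 - 10 c$ ($k{\left(c \right)} = - 10 \left(c + 16\right) = - 10 \left(16 + c\right) = -160 - 10 c$)
$k{\left(W{\left(\left(3 + 2\right)^{2} \right)} \right)} 45 - 65 = \left(-160 - 0\right) 45 - 65 = \left(-160 + 0\right) 45 - 65 = \left(-160\right) 45 - 65 = -7200 - 65 = -7265$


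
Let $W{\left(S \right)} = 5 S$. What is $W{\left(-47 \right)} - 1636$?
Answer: $-1871$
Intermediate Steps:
$W{\left(-47 \right)} - 1636 = 5 \left(-47\right) - 1636 = -235 - 1636 = -1871$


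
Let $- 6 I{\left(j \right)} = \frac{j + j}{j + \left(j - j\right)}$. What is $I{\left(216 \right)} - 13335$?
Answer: $- \frac{40006}{3} \approx -13335.0$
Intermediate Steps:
$I{\left(j \right)} = - \frac{1}{3}$ ($I{\left(j \right)} = - \frac{\left(j + j\right) \frac{1}{j + \left(j - j\right)}}{6} = - \frac{2 j \frac{1}{j + 0}}{6} = - \frac{2 j \frac{1}{j}}{6} = \left(- \frac{1}{6}\right) 2 = - \frac{1}{3}$)
$I{\left(216 \right)} - 13335 = - \frac{1}{3} - 13335 = - \frac{40006}{3}$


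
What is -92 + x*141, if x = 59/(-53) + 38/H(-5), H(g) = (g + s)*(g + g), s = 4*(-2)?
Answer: -715688/3445 ≈ -207.75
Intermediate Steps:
s = -8
H(g) = 2*g*(-8 + g) (H(g) = (g - 8)*(g + g) = (-8 + g)*(2*g) = 2*g*(-8 + g))
x = -2828/3445 (x = 59/(-53) + 38/((2*(-5)*(-8 - 5))) = 59*(-1/53) + 38/((2*(-5)*(-13))) = -59/53 + 38/130 = -59/53 + 38*(1/130) = -59/53 + 19/65 = -2828/3445 ≈ -0.82090)
-92 + x*141 = -92 - 2828/3445*141 = -92 - 398748/3445 = -715688/3445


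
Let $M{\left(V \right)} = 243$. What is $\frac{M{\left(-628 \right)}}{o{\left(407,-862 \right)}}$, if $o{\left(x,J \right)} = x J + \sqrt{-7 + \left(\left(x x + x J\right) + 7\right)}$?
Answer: $- \frac{209466}{302419363} - \frac{243 i \sqrt{185185}}{123084680741} \approx -0.00069263 - 8.4958 \cdot 10^{-7} i$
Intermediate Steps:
$o{\left(x,J \right)} = \sqrt{x^{2} + J x} + J x$ ($o{\left(x,J \right)} = J x + \sqrt{-7 + \left(\left(x^{2} + J x\right) + 7\right)} = J x + \sqrt{-7 + \left(7 + x^{2} + J x\right)} = J x + \sqrt{x^{2} + J x} = \sqrt{x^{2} + J x} + J x$)
$\frac{M{\left(-628 \right)}}{o{\left(407,-862 \right)}} = \frac{243}{\sqrt{407 \left(-862 + 407\right)} - 350834} = \frac{243}{\sqrt{407 \left(-455\right)} - 350834} = \frac{243}{\sqrt{-185185} - 350834} = \frac{243}{i \sqrt{185185} - 350834} = \frac{243}{-350834 + i \sqrt{185185}}$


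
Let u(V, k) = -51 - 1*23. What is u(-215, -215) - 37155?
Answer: -37229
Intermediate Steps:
u(V, k) = -74 (u(V, k) = -51 - 23 = -74)
u(-215, -215) - 37155 = -74 - 37155 = -37229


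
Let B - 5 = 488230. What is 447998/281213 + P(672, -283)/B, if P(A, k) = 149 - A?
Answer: 218581229131/137298029055 ≈ 1.5920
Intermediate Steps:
B = 488235 (B = 5 + 488230 = 488235)
447998/281213 + P(672, -283)/B = 447998/281213 + (149 - 1*672)/488235 = 447998*(1/281213) + (149 - 672)*(1/488235) = 447998/281213 - 523*1/488235 = 447998/281213 - 523/488235 = 218581229131/137298029055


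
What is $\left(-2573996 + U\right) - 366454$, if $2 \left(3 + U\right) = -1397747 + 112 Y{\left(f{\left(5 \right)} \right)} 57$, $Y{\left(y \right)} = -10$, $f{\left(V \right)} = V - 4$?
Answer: $- \frac{7342493}{2} \approx -3.6712 \cdot 10^{6}$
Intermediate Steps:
$f{\left(V \right)} = -4 + V$
$U = - \frac{1461593}{2}$ ($U = -3 + \frac{-1397747 + 112 \left(-10\right) 57}{2} = -3 + \frac{-1397747 - 63840}{2} = -3 + \frac{1}{2} \left(-1461587\right) = -3 - \frac{1461587}{2} = - \frac{1461593}{2} \approx -7.308 \cdot 10^{5}$)
$\left(-2573996 + U\right) - 366454 = \left(-2573996 - \frac{1461593}{2}\right) - 366454 = - \frac{6609585}{2} - 366454 = - \frac{7342493}{2}$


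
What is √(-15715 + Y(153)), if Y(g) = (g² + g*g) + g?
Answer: 2*√7814 ≈ 176.79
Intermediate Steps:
Y(g) = g + 2*g² (Y(g) = (g² + g²) + g = 2*g² + g = g + 2*g²)
√(-15715 + Y(153)) = √(-15715 + 153*(1 + 2*153)) = √(-15715 + 153*(1 + 306)) = √(-15715 + 153*307) = √(-15715 + 46971) = √31256 = 2*√7814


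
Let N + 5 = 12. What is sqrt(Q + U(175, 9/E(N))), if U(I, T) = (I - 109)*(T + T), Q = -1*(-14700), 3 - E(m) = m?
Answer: sqrt(14403) ≈ 120.01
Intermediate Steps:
N = 7 (N = -5 + 12 = 7)
E(m) = 3 - m
Q = 14700
U(I, T) = 2*T*(-109 + I) (U(I, T) = (-109 + I)*(2*T) = 2*T*(-109 + I))
sqrt(Q + U(175, 9/E(N))) = sqrt(14700 + 2*(9/(3 - 1*7))*(-109 + 175)) = sqrt(14700 + 2*(9/(3 - 7))*66) = sqrt(14700 + 2*(9/(-4))*66) = sqrt(14700 + 2*(9*(-1/4))*66) = sqrt(14700 + 2*(-9/4)*66) = sqrt(14700 - 297) = sqrt(14403)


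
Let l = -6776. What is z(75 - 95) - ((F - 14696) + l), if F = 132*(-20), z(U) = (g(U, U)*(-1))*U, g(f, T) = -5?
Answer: 24012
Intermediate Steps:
z(U) = 5*U (z(U) = (-5*(-1))*U = 5*U)
F = -2640
z(75 - 95) - ((F - 14696) + l) = 5*(75 - 95) - ((-2640 - 14696) - 6776) = 5*(-20) - (-17336 - 6776) = -100 - 1*(-24112) = -100 + 24112 = 24012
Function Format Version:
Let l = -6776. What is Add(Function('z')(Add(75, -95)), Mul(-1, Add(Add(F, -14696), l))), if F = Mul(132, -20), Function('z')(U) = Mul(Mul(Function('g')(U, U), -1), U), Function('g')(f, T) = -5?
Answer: 24012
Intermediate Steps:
Function('z')(U) = Mul(5, U) (Function('z')(U) = Mul(Mul(-5, -1), U) = Mul(5, U))
F = -2640
Add(Function('z')(Add(75, -95)), Mul(-1, Add(Add(F, -14696), l))) = Add(Mul(5, Add(75, -95)), Mul(-1, Add(Add(-2640, -14696), -6776))) = Add(Mul(5, -20), Mul(-1, Add(-17336, -6776))) = Add(-100, Mul(-1, -24112)) = Add(-100, 24112) = 24012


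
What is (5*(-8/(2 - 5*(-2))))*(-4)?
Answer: 40/3 ≈ 13.333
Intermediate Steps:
(5*(-8/(2 - 5*(-2))))*(-4) = (5*(-8/(2 + 10)))*(-4) = (5*(-8/12))*(-4) = (5*(-8*1/12))*(-4) = (5*(-⅔))*(-4) = -10/3*(-4) = 40/3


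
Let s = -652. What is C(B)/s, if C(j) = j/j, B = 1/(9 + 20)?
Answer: -1/652 ≈ -0.0015337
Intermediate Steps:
B = 1/29 ≈ 0.034483
C(j) = 1
C(B)/s = 1/(-652) = 1*(-1/652) = -1/652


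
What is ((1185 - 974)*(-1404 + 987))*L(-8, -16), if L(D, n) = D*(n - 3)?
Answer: -13374024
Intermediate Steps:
L(D, n) = D*(-3 + n)
((1185 - 974)*(-1404 + 987))*L(-8, -16) = ((1185 - 974)*(-1404 + 987))*(-8*(-3 - 16)) = (211*(-417))*(-8*(-19)) = -87987*152 = -13374024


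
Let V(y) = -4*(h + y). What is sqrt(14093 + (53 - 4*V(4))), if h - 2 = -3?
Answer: sqrt(14194) ≈ 119.14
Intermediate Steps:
h = -1 (h = 2 - 3 = -1)
V(y) = 4 - 4*y (V(y) = -4*(-1 + y) = 4 - 4*y)
sqrt(14093 + (53 - 4*V(4))) = sqrt(14093 + (53 - 4*(4 - 4*4))) = sqrt(14093 + (53 - 4*(4 - 16))) = sqrt(14093 + (53 - 4*(-12))) = sqrt(14093 + (53 + 48)) = sqrt(14093 + 101) = sqrt(14194)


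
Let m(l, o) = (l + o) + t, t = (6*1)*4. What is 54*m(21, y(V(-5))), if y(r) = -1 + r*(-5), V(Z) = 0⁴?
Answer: 2376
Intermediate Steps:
t = 24 (t = 6*4 = 24)
V(Z) = 0
y(r) = -1 - 5*r
m(l, o) = 24 + l + o (m(l, o) = (l + o) + 24 = 24 + l + o)
54*m(21, y(V(-5))) = 54*(24 + 21 + (-1 - 5*0)) = 54*(24 + 21 + (-1 + 0)) = 54*(24 + 21 - 1) = 54*44 = 2376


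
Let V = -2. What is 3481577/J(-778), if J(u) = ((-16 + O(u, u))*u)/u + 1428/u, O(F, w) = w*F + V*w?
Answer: 1354333453/236053822 ≈ 5.7374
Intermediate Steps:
O(F, w) = -2*w + F*w (O(F, w) = w*F - 2*w = F*w - 2*w = -2*w + F*w)
J(u) = -16 + 1428/u + u*(-2 + u) (J(u) = ((-16 + u*(-2 + u))*u)/u + 1428/u = (u*(-16 + u*(-2 + u)))/u + 1428/u = (-16 + u*(-2 + u)) + 1428/u = -16 + 1428/u + u*(-2 + u))
3481577/J(-778) = 3481577/(((1428 - 778*(-16 - 778*(-2 - 778)))/(-778))) = 3481577/((-(1428 - 778*(-16 - 778*(-780)))/778)) = 3481577/((-(1428 - 778*(-16 + 606840))/778)) = 3481577/((-(1428 - 778*606824)/778)) = 3481577/((-(1428 - 472109072)/778)) = 3481577/((-1/778*(-472107644))) = 3481577/(236053822/389) = 3481577*(389/236053822) = 1354333453/236053822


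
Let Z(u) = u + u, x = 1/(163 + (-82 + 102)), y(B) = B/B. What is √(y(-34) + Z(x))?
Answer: √33855/183 ≈ 1.0054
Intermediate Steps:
y(B) = 1
x = 1/183 (x = 1/(163 + 20) = 1/183 ≈ 0.0054645)
Z(u) = 2*u
√(y(-34) + Z(x)) = √(1 + 2*(1/183)) = √(1 + 2/183) = √(185/183) = √33855/183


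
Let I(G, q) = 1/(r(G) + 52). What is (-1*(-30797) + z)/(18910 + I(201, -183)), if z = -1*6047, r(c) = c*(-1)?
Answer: 3687750/2817589 ≈ 1.3088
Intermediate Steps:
r(c) = -c
z = -6047
I(G, q) = 1/(52 - G) (I(G, q) = 1/(-G + 52) = 1/(52 - G))
(-1*(-30797) + z)/(18910 + I(201, -183)) = (-1*(-30797) - 6047)/(18910 - 1/(-52 + 201)) = (30797 - 6047)/(18910 - 1/149) = 24750/(18910 - 1*1/149) = 24750/(18910 - 1/149) = 24750/(2817589/149) = 24750*(149/2817589) = 3687750/2817589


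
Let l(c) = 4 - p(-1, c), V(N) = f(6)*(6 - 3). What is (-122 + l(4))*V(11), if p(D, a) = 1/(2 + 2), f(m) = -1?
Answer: 1419/4 ≈ 354.75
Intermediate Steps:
p(D, a) = 1/4
V(N) = -3 (V(N) = -(6 - 3) = -1*3 = -3)
l(c) = 15/4 (l(c) = 4 - 1*1/4 = 4 - 1/4 = 15/4)
(-122 + l(4))*V(11) = (-122 + 15/4)*(-3) = -473/4*(-3) = 1419/4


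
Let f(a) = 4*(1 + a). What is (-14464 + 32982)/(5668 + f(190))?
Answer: 9259/3216 ≈ 2.8790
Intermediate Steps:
f(a) = 4 + 4*a
(-14464 + 32982)/(5668 + f(190)) = (-14464 + 32982)/(5668 + (4 + 4*190)) = 18518/(5668 + (4 + 760)) = 18518/(5668 + 764) = 18518/6432 = 18518*(1/6432) = 9259/3216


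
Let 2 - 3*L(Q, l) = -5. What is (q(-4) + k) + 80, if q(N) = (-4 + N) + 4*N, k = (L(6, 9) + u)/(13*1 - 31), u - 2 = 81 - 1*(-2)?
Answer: 1381/27 ≈ 51.148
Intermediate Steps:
L(Q, l) = 7/3 (L(Q, l) = ⅔ - ⅓*(-5) = ⅔ + 5/3 = 7/3)
u = 85 (u = 2 + (81 - 1*(-2)) = 2 + (81 + 2) = 2 + 83 = 85)
k = -131/27 (k = (7/3 + 85)/(13*1 - 31) = 262/(3*(13 - 31)) = (262/3)/(-18) = (262/3)*(-1/18) = -131/27 ≈ -4.8519)
q(N) = -4 + 5*N
(q(-4) + k) + 80 = ((-4 + 5*(-4)) - 131/27) + 80 = ((-4 - 20) - 131/27) + 80 = (-24 - 131/27) + 80 = -779/27 + 80 = 1381/27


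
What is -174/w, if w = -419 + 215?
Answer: 29/34 ≈ 0.85294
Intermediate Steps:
w = -204
-174/w = -174/(-204) = -174*(-1/204) = 29/34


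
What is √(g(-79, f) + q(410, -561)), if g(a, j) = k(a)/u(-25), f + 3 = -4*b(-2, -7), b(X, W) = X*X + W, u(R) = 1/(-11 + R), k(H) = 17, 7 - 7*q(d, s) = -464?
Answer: I*√26691/7 ≈ 23.339*I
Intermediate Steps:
q(d, s) = 471/7 (q(d, s) = 1 - ⅐*(-464) = 1 + 464/7 = 471/7)
b(X, W) = W + X² (b(X, W) = X² + W = W + X²)
f = 9 (f = -3 - 4*(-7 + (-2)²) = -3 - 4*(-7 + 4) = -3 - 4*(-3) = -3 + 12 = 9)
g(a, j) = -612 (g(a, j) = 17/(1/(-11 - 25)) = 17/(1/(-36)) = 17/(-1/36) = 17*(-36) = -612)
√(g(-79, f) + q(410, -561)) = √(-612 + 471/7) = √(-3813/7) = I*√26691/7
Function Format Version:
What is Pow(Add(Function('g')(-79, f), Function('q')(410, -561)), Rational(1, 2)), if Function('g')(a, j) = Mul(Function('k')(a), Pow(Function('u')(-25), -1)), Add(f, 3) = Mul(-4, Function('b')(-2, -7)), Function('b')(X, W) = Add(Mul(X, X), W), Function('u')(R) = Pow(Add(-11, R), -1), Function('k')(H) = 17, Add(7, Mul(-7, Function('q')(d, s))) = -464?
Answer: Mul(Rational(1, 7), I, Pow(26691, Rational(1, 2))) ≈ Mul(23.339, I)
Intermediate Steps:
Function('q')(d, s) = Rational(471, 7) (Function('q')(d, s) = Add(1, Mul(Rational(-1, 7), -464)) = Add(1, Rational(464, 7)) = Rational(471, 7))
Function('b')(X, W) = Add(W, Pow(X, 2)) (Function('b')(X, W) = Add(Pow(X, 2), W) = Add(W, Pow(X, 2)))
f = 9 (f = Add(-3, Mul(-4, Add(-7, Pow(-2, 2)))) = Add(-3, Mul(-4, Add(-7, 4))) = Add(-3, Mul(-4, -3)) = Add(-3, 12) = 9)
Function('g')(a, j) = -612 (Function('g')(a, j) = Mul(17, Pow(Pow(Add(-11, -25), -1), -1)) = Mul(17, Pow(Pow(-36, -1), -1)) = Mul(17, Pow(Rational(-1, 36), -1)) = Mul(17, -36) = -612)
Pow(Add(Function('g')(-79, f), Function('q')(410, -561)), Rational(1, 2)) = Pow(Add(-612, Rational(471, 7)), Rational(1, 2)) = Pow(Rational(-3813, 7), Rational(1, 2)) = Mul(Rational(1, 7), I, Pow(26691, Rational(1, 2)))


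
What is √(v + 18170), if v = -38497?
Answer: I*√20327 ≈ 142.57*I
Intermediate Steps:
√(v + 18170) = √(-38497 + 18170) = √(-20327) = I*√20327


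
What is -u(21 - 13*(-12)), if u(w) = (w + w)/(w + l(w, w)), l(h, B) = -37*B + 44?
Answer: 177/3164 ≈ 0.055942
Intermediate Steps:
l(h, B) = 44 - 37*B
u(w) = 2*w/(44 - 36*w) (u(w) = (w + w)/(w + (44 - 37*w)) = (2*w)/(44 - 36*w) = 2*w/(44 - 36*w))
-u(21 - 13*(-12)) = -(-1)*(21 - 13*(-12))/(-22 + 18*(21 - 13*(-12))) = -(-1)*(21 + 156)/(-22 + 18*(21 + 156)) = -(-1)*177/(-22 + 18*177) = -(-1)*177/(-22 + 3186) = -(-1)*177/3164 = -1*(-177/3164) = 177/3164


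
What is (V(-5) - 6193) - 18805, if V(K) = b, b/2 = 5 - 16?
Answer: -25020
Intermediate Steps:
b = -22 (b = 2*(5 - 16) = 2*(-11) = -22)
V(K) = -22
(V(-5) - 6193) - 18805 = (-22 - 6193) - 18805 = -6215 - 18805 = -25020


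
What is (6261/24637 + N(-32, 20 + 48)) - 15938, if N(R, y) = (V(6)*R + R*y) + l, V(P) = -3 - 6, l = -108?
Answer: -441833697/24637 ≈ -17934.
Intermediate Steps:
V(P) = -9
N(R, y) = -108 - 9*R + R*y (N(R, y) = (-9*R + R*y) - 108 = -108 - 9*R + R*y)
(6261/24637 + N(-32, 20 + 48)) - 15938 = (6261/24637 + (-108 - 9*(-32) - 32*(20 + 48))) - 15938 = (6261*(1/24637) + (-108 + 288 - 32*68)) - 15938 = (6261/24637 + (-108 + 288 - 2176)) - 15938 = (6261/24637 - 1996) - 15938 = -49169191/24637 - 15938 = -441833697/24637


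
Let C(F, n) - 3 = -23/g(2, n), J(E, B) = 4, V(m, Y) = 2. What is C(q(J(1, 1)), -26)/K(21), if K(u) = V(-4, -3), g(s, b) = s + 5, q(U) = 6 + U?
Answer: -1/7 ≈ -0.14286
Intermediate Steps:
g(s, b) = 5 + s
C(F, n) = -2/7 (C(F, n) = 3 - 23/(5 + 2) = 3 - 23/7 = -2/7)
K(u) = 2
C(q(J(1, 1)), -26)/K(21) = -2/7/2 = -2/7*1/2 = -1/7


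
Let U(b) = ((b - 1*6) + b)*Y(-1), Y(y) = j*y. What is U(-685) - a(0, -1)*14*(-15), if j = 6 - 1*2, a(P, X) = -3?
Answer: 4874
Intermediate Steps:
j = 4 (j = 6 - 2 = 4)
Y(y) = 4*y
U(b) = 24 - 8*b (U(b) = ((b - 1*6) + b)*(4*(-1)) = ((b - 6) + b)*(-4) = ((-6 + b) + b)*(-4) = (-6 + 2*b)*(-4) = 24 - 8*b)
U(-685) - a(0, -1)*14*(-15) = (24 - 8*(-685)) - (-3*14)*(-15) = (24 + 5480) - (-42)*(-15) = 5504 - 1*630 = 5504 - 630 = 4874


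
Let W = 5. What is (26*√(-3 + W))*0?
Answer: 0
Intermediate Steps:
(26*√(-3 + W))*0 = (26*√(-3 + 5))*0 = (26*√2)*0 = 0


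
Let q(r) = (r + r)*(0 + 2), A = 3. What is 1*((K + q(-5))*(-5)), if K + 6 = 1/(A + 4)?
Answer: 905/7 ≈ 129.29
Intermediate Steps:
q(r) = 4*r (q(r) = (2*r)*2 = 4*r)
K = -41/7 (K = -6 + 1/(3 + 4) = -6 + 1/7 = -41/7 ≈ -5.8571)
1*((K + q(-5))*(-5)) = 1*((-41/7 + 4*(-5))*(-5)) = 1*((-41/7 - 20)*(-5)) = 1*(-181/7*(-5)) = 1*(905/7) = 905/7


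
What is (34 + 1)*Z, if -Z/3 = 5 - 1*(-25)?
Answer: -3150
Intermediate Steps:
Z = -90 (Z = -3*(5 - 1*(-25)) = -3*(5 + 25) = -3*30 = -90)
(34 + 1)*Z = (34 + 1)*(-90) = 35*(-90) = -3150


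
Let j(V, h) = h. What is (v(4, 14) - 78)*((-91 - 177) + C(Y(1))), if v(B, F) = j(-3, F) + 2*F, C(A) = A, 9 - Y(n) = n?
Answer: 9360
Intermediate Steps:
Y(n) = 9 - n
v(B, F) = 3*F (v(B, F) = F + 2*F = 3*F)
(v(4, 14) - 78)*((-91 - 177) + C(Y(1))) = (3*14 - 78)*((-91 - 177) + (9 - 1*1)) = (42 - 78)*(-268 + (9 - 1)) = -36*(-268 + 8) = -36*(-260) = 9360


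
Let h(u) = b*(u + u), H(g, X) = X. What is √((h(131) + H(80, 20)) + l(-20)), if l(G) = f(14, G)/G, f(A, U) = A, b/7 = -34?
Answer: 3*I*√692630/10 ≈ 249.67*I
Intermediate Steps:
b = -238 (b = 7*(-34) = -238)
h(u) = -476*u (h(u) = -238*(u + u) = -476*u)
l(G) = 14/G
√((h(131) + H(80, 20)) + l(-20)) = √((-476*131 + 20) + 14/(-20)) = √((-62356 + 20) + 14*(-1/20)) = √(-62336 - 7/10) = √(-623367/10) = 3*I*√692630/10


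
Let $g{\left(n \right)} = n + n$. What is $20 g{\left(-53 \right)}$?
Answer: $-2120$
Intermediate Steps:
$g{\left(n \right)} = 2 n$
$20 g{\left(-53 \right)} = 20 \cdot 2 \left(-53\right) = 20 \left(-106\right) = -2120$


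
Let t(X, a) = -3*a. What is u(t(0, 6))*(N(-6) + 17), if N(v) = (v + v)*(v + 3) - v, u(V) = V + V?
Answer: -2124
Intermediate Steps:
u(V) = 2*V
N(v) = -v + 2*v*(3 + v) (N(v) = (2*v)*(3 + v) - v = 2*v*(3 + v) - v = -v + 2*v*(3 + v))
u(t(0, 6))*(N(-6) + 17) = (2*(-3*6))*(-6*(5 + 2*(-6)) + 17) = (2*(-18))*(-6*(5 - 12) + 17) = -36*(-6*(-7) + 17) = -36*(42 + 17) = -36*59 = -2124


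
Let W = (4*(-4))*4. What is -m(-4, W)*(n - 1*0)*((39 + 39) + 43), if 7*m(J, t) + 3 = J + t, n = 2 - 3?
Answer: -8591/7 ≈ -1227.3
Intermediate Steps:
n = -1
W = -64 (W = -16*4 = -64)
m(J, t) = -3/7 + J/7 + t/7 (m(J, t) = -3/7 + (J + t)/7 = -3/7 + (J/7 + t/7) = -3/7 + J/7 + t/7)
-m(-4, W)*(n - 1*0)*((39 + 39) + 43) = -(-3/7 + (⅐)*(-4) + (⅐)*(-64))*(-1 - 1*0)*((39 + 39) + 43) = -(-3/7 - 4/7 - 64/7)*(-1 + 0)*(78 + 43) = -(-71/7*(-1))*121 = -71*121/7 = -1*8591/7 = -8591/7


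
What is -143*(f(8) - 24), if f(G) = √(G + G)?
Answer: 2860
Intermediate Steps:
f(G) = √2*√G (f(G) = √(2*G) = √2*√G)
-143*(f(8) - 24) = -143*(√2*√8 - 24) = -143*(√2*(2*√2) - 24) = -143*(4 - 24) = -143*(-20) = 2860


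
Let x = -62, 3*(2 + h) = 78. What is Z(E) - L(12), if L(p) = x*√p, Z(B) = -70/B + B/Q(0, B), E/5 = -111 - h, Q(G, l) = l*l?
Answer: 23/225 + 124*√3 ≈ 214.88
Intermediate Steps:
h = 24 (h = -2 + (⅓)*78 = -2 + 26 = 24)
Q(G, l) = l²
E = -675 (E = 5*(-111 - 1*24) = 5*(-111 - 24) = 5*(-135) = -675)
Z(B) = -69/B (Z(B) = -70/B + B/(B²) = -70/B + B/B² = -70/B + 1/B = -69/B)
L(p) = -62*√p
Z(E) - L(12) = -69/(-675) - (-62)*√12 = -69*(-1/675) - (-62)*2*√3 = 23/225 - (-124)*√3 = 23/225 + 124*√3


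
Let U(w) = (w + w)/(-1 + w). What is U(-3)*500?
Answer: 750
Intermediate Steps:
U(w) = 2*w/(-1 + w) (U(w) = (2*w)/(-1 + w) = 2*w/(-1 + w))
U(-3)*500 = (2*(-3)/(-1 - 3))*500 = (2*(-3)/(-4))*500 = (2*(-3)*(-1/4))*500 = (3/2)*500 = 750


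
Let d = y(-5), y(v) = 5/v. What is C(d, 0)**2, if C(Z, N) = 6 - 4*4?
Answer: 100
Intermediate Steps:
d = -1 (d = 5/(-5) = 5*(-1/5) = -1)
C(Z, N) = -10 (C(Z, N) = 6 - 16 = -10)
C(d, 0)**2 = (-10)**2 = 100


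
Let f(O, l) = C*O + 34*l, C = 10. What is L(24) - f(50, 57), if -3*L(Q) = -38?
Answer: -7276/3 ≈ -2425.3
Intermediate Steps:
f(O, l) = 10*O + 34*l
L(Q) = 38/3 (L(Q) = -⅓*(-38) = 38/3)
L(24) - f(50, 57) = 38/3 - (10*50 + 34*57) = 38/3 - (500 + 1938) = 38/3 - 1*2438 = 38/3 - 2438 = -7276/3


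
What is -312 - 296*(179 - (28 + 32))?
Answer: -35536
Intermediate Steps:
-312 - 296*(179 - (28 + 32)) = -312 - 296*(179 - 1*60) = -312 - 296*(179 - 60) = -312 - 296*119 = -312 - 35224 = -35536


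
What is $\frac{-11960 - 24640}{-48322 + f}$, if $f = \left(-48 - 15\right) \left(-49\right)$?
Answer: $\frac{7320}{9047} \approx 0.80911$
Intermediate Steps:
$f = 3087$ ($f = \left(-63\right) \left(-49\right) = 3087$)
$\frac{-11960 - 24640}{-48322 + f} = \frac{-11960 - 24640}{-48322 + 3087} = - \frac{36600}{-45235} = \left(-36600\right) \left(- \frac{1}{45235}\right) = \frac{7320}{9047}$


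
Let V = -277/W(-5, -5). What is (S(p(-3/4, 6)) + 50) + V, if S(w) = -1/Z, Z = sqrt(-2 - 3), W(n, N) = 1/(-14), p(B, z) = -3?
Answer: 3928 + I*sqrt(5)/5 ≈ 3928.0 + 0.44721*I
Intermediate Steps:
W(n, N) = -1/14
Z = I*sqrt(5) (Z = sqrt(-5) = I*sqrt(5) ≈ 2.2361*I)
V = 3878 (V = -277/(-1/14) = -277*(-14) = 3878)
S(w) = I*sqrt(5)/5 (S(w) = -1/(I*sqrt(5)) = -(-1)*I*sqrt(5)/5 = I*sqrt(5)/5)
(S(p(-3/4, 6)) + 50) + V = (I*sqrt(5)/5 + 50) + 3878 = (50 + I*sqrt(5)/5) + 3878 = 3928 + I*sqrt(5)/5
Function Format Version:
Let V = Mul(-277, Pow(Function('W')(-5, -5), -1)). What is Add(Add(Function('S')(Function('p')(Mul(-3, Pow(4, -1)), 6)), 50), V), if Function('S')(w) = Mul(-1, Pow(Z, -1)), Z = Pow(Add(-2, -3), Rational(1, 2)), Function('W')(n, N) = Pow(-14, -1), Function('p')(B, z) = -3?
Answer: Add(3928, Mul(Rational(1, 5), I, Pow(5, Rational(1, 2)))) ≈ Add(3928.0, Mul(0.44721, I))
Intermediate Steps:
Function('W')(n, N) = Rational(-1, 14)
Z = Mul(I, Pow(5, Rational(1, 2))) (Z = Pow(-5, Rational(1, 2)) = Mul(I, Pow(5, Rational(1, 2))) ≈ Mul(2.2361, I))
V = 3878 (V = Mul(-277, Pow(Rational(-1, 14), -1)) = Mul(-277, -14) = 3878)
Function('S')(w) = Mul(Rational(1, 5), I, Pow(5, Rational(1, 2))) (Function('S')(w) = Mul(-1, Pow(Mul(I, Pow(5, Rational(1, 2))), -1)) = Mul(-1, Mul(Rational(-1, 5), I, Pow(5, Rational(1, 2)))) = Mul(Rational(1, 5), I, Pow(5, Rational(1, 2))))
Add(Add(Function('S')(Function('p')(Mul(-3, Pow(4, -1)), 6)), 50), V) = Add(Add(Mul(Rational(1, 5), I, Pow(5, Rational(1, 2))), 50), 3878) = Add(Add(50, Mul(Rational(1, 5), I, Pow(5, Rational(1, 2)))), 3878) = Add(3928, Mul(Rational(1, 5), I, Pow(5, Rational(1, 2))))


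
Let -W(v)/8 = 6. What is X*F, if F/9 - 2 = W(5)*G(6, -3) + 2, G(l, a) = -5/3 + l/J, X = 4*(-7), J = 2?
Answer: 15120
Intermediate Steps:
W(v) = -48 (W(v) = -8*6 = -48)
X = -28
G(l, a) = -5/3 + l/2
F = -540 (F = 18 + 9*(-48*(-5/3 + (½)*6) + 2) = 18 + 9*(-48*(-5/3 + 3) + 2) = 18 + 9*(-48*4/3 + 2) = 18 + 9*(-64 + 2) = 18 + 9*(-62) = 18 - 558 = -540)
X*F = -28*(-540) = 15120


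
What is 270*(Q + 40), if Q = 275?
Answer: 85050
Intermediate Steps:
270*(Q + 40) = 270*(275 + 40) = 270*315 = 85050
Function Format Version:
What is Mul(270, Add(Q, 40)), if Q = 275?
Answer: 85050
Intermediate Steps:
Mul(270, Add(Q, 40)) = Mul(270, Add(275, 40)) = Mul(270, 315) = 85050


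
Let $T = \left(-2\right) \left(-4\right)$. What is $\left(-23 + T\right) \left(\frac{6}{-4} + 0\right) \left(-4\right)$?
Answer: $-90$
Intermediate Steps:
$T = 8$
$\left(-23 + T\right) \left(\frac{6}{-4} + 0\right) \left(-4\right) = \left(-23 + 8\right) \left(\frac{6}{-4} + 0\right) \left(-4\right) = - 15 \left(6 \left(- \frac{1}{4}\right) + 0\right) \left(-4\right) = - 15 \left(- \frac{3}{2} + 0\right) \left(-4\right) = - 15 \left(\left(- \frac{3}{2}\right) \left(-4\right)\right) = \left(-15\right) 6 = -90$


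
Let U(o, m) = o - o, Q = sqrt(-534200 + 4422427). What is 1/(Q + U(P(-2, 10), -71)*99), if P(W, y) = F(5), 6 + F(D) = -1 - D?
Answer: sqrt(3888227)/3888227 ≈ 0.00050714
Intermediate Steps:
F(D) = -7 - D (F(D) = -6 + (-1 - D) = -7 - D)
P(W, y) = -12 (P(W, y) = -7 - 1*5 = -7 - 5 = -12)
Q = sqrt(3888227) ≈ 1971.9
U(o, m) = 0
1/(Q + U(P(-2, 10), -71)*99) = 1/(sqrt(3888227) + 0*99) = 1/(sqrt(3888227) + 0) = 1/(sqrt(3888227)) = sqrt(3888227)/3888227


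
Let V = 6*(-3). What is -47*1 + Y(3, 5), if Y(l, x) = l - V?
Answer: -26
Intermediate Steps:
V = -18
Y(l, x) = 18 + l (Y(l, x) = l - 1*(-18) = l + 18 = 18 + l)
-47*1 + Y(3, 5) = -47*1 + (18 + 3) = -47 + 21 = -26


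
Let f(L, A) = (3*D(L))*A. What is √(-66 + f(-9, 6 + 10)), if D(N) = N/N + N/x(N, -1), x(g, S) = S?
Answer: 3*√46 ≈ 20.347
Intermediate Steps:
D(N) = 1 - N (D(N) = N/N + N/(-1) = 1 + N*(-1) = 1 - N)
f(L, A) = A*(3 - 3*L) (f(L, A) = (3*(1 - L))*A = (3 - 3*L)*A = A*(3 - 3*L))
√(-66 + f(-9, 6 + 10)) = √(-66 + 3*(6 + 10)*(1 - 1*(-9))) = √(-66 + 3*16*(1 + 9)) = √(-66 + 3*16*10) = √(-66 + 480) = √414 = 3*√46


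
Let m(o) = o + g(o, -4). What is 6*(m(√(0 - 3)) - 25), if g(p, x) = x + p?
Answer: -174 + 12*I*√3 ≈ -174.0 + 20.785*I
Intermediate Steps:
g(p, x) = p + x
m(o) = -4 + 2*o (m(o) = o + (o - 4) = o + (-4 + o) = -4 + 2*o)
6*(m(√(0 - 3)) - 25) = 6*((-4 + 2*√(0 - 3)) - 25) = 6*((-4 + 2*√(-3)) - 25) = 6*((-4 + 2*(I*√3)) - 25) = 6*((-4 + 2*I*√3) - 25) = 6*(-29 + 2*I*√3) = -174 + 12*I*√3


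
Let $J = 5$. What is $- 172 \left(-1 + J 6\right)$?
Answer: $-4988$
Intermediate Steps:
$- 172 \left(-1 + J 6\right) = - 172 \left(-1 + 5 \cdot 6\right) = - 172 \left(-1 + 30\right) = \left(-172\right) 29 = -4988$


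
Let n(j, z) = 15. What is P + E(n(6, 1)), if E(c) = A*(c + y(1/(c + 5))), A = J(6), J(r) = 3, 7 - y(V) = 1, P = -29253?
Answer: -29190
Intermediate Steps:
y(V) = 6 (y(V) = 7 - 1*1 = 7 - 1 = 6)
A = 3
E(c) = 18 + 3*c (E(c) = 3*(c + 6) = 3*(6 + c) = 18 + 3*c)
P + E(n(6, 1)) = -29253 + (18 + 3*15) = -29253 + (18 + 45) = -29253 + 63 = -29190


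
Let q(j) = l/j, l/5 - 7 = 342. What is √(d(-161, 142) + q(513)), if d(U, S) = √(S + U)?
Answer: √(99465 + 29241*I*√19)/171 ≈ 2.1131 + 1.0314*I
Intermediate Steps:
l = 1745 (l = 35 + 5*342 = 35 + 1710 = 1745)
q(j) = 1745/j
√(d(-161, 142) + q(513)) = √(√(142 - 161) + 1745/513) = √(√(-19) + 1745*(1/513)) = √(I*√19 + 1745/513) = √(1745/513 + I*√19)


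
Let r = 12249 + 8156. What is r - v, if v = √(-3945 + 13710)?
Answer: 20405 - 3*√1085 ≈ 20306.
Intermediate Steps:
r = 20405
v = 3*√1085 (v = √9765 = 3*√1085 ≈ 98.818)
r - v = 20405 - 3*√1085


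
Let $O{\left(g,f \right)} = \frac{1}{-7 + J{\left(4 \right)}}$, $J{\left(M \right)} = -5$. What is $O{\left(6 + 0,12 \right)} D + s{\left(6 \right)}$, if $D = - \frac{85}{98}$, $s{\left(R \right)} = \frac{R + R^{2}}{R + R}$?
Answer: $\frac{4201}{1176} \approx 3.5723$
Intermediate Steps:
$s{\left(R \right)} = \frac{R + R^{2}}{2 R}$
$O{\left(g,f \right)} = - \frac{1}{12}$ ($O{\left(g,f \right)} = \frac{1}{-7 - 5} = \frac{1}{-12} = - \frac{1}{12}$)
$D = - \frac{85}{98}$ ($D = \left(-85\right) \frac{1}{98} = - \frac{85}{98} \approx -0.86735$)
$O{\left(6 + 0,12 \right)} D + s{\left(6 \right)} = \left(- \frac{1}{12}\right) \left(- \frac{85}{98}\right) + \left(\frac{1}{2} + \frac{1}{2} \cdot 6\right) = \frac{85}{1176} + \left(\frac{1}{2} + 3\right) = \frac{85}{1176} + \frac{7}{2} = \frac{4201}{1176}$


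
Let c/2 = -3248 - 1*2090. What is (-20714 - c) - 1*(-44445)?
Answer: 34407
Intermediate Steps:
c = -10676 (c = 2*(-3248 - 1*2090) = 2*(-3248 - 2090) = 2*(-5338) = -10676)
(-20714 - c) - 1*(-44445) = (-20714 - 1*(-10676)) - 1*(-44445) = (-20714 + 10676) + 44445 = -10038 + 44445 = 34407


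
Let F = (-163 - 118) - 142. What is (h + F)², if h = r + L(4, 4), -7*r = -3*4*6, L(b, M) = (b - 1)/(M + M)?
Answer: 533194281/3136 ≈ 1.7002e+5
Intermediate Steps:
L(b, M) = (-1 + b)/(2*M) (L(b, M) = (-1 + b)/((2*M)) = (-1 + b)*(1/(2*M)) = (-1 + b)/(2*M))
r = 72/7 (r = -(-3*4)*6/7 = -(-12)*6/7 = -⅐*(-72) = 72/7 ≈ 10.286)
F = -423 (F = -281 - 142 = -423)
h = 597/56 (h = 72/7 + (½)*(-1 + 4)/4 = 72/7 + (½)*(¼)*3 = 72/7 + 3/8 = 597/56 ≈ 10.661)
(h + F)² = (597/56 - 423)² = (-23091/56)² = 533194281/3136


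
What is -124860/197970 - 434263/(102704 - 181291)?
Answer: 2538622443/518595613 ≈ 4.8952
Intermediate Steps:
-124860/197970 - 434263/(102704 - 181291) = -124860*1/197970 - 434263/(-78587) = -4162/6599 - 434263*(-1/78587) = -4162/6599 + 434263/78587 = 2538622443/518595613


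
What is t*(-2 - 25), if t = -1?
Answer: 27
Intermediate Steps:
t*(-2 - 25) = -(-2 - 25) = -1*(-27) = 27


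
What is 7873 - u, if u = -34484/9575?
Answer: 75418459/9575 ≈ 7876.6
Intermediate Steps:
u = -34484/9575 (u = -34484*1/9575 = -34484/9575 ≈ -3.6015)
7873 - u = 7873 - 1*(-34484/9575) = 7873 + 34484/9575 = 75418459/9575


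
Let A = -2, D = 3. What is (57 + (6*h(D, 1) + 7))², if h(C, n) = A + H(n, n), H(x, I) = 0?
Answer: 2704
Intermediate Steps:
h(C, n) = -2 (h(C, n) = -2 + 0 = -2)
(57 + (6*h(D, 1) + 7))² = (57 + (6*(-2) + 7))² = (57 + (-12 + 7))² = (57 - 5)² = 52² = 2704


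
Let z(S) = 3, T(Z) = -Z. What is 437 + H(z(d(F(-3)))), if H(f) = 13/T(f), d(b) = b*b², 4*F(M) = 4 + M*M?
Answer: 1298/3 ≈ 432.67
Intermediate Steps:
F(M) = 1 + M²/4 (F(M) = (4 + M*M)/4 = (4 + M²)/4 = 1 + M²/4)
d(b) = b³
H(f) = -13/f (H(f) = 13/((-f)) = 13*(-1/f) = -13/f)
437 + H(z(d(F(-3)))) = 437 - 13/3 = 1298/3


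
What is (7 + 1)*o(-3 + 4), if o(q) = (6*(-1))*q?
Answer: -48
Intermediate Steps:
o(q) = -6*q
(7 + 1)*o(-3 + 4) = (7 + 1)*(-6*(-3 + 4)) = 8*(-6*1) = 8*(-6) = -48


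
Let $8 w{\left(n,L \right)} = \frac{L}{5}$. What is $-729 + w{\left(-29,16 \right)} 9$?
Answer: $- \frac{3627}{5} \approx -725.4$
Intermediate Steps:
$w{\left(n,L \right)} = \frac{L}{40}$ ($w{\left(n,L \right)} = \frac{L \frac{1}{5}}{8} = \frac{\frac{1}{5} L}{8} = \frac{L}{40}$)
$-729 + w{\left(-29,16 \right)} 9 = -729 + \frac{1}{40} \cdot 16 \cdot 9 = -729 + \frac{2}{5} \cdot 9 = -729 + \frac{18}{5} = - \frac{3627}{5}$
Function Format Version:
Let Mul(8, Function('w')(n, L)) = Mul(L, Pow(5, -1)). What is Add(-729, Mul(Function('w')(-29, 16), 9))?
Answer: Rational(-3627, 5) ≈ -725.40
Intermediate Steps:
Function('w')(n, L) = Mul(Rational(1, 40), L) (Function('w')(n, L) = Mul(Rational(1, 8), Mul(L, Pow(5, -1))) = Mul(Rational(1, 8), Mul(L, Rational(1, 5))) = Mul(Rational(1, 8), Mul(Rational(1, 5), L)) = Mul(Rational(1, 40), L))
Add(-729, Mul(Function('w')(-29, 16), 9)) = Add(-729, Mul(Mul(Rational(1, 40), 16), 9)) = Add(-729, Mul(Rational(2, 5), 9)) = Add(-729, Rational(18, 5)) = Rational(-3627, 5)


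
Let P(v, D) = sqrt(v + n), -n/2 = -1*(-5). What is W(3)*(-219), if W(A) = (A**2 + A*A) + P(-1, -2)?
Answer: -3942 - 219*I*sqrt(11) ≈ -3942.0 - 726.34*I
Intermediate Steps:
n = -10 (n = -(-2)*(-5) = -2*5 = -10)
P(v, D) = sqrt(-10 + v) (P(v, D) = sqrt(v - 10) = sqrt(-10 + v))
W(A) = 2*A**2 + I*sqrt(11) (W(A) = (A**2 + A*A) + sqrt(-10 - 1) = (A**2 + A**2) + sqrt(-11) = 2*A**2 + I*sqrt(11))
W(3)*(-219) = (2*3**2 + I*sqrt(11))*(-219) = (2*9 + I*sqrt(11))*(-219) = (18 + I*sqrt(11))*(-219) = -3942 - 219*I*sqrt(11)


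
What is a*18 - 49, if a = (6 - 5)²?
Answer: -31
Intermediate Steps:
a = 1 (a = 1² = 1)
a*18 - 49 = 1*18 - 49 = 18 - 49 = -31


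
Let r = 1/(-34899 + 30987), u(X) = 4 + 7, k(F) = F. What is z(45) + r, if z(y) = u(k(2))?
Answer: 43031/3912 ≈ 11.000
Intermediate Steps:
u(X) = 11
z(y) = 11
r = -1/3912 (r = 1/(-3912) = -1/3912 ≈ -0.00025562)
z(45) + r = 11 - 1/3912 = 43031/3912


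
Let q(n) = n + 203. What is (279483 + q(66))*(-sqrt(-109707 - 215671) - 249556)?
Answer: -69813790112 - 279752*I*sqrt(325378) ≈ -6.9814e+10 - 1.5958e+8*I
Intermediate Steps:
q(n) = 203 + n
(279483 + q(66))*(-sqrt(-109707 - 215671) - 249556) = (279483 + (203 + 66))*(-sqrt(-109707 - 215671) - 249556) = (279483 + 269)*(-sqrt(-325378) - 249556) = 279752*(-I*sqrt(325378) - 249556) = 279752*(-249556 - I*sqrt(325378)) = -69813790112 - 279752*I*sqrt(325378)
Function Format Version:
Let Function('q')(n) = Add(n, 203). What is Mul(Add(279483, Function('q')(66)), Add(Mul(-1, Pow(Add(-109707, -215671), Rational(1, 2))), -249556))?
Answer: Add(-69813790112, Mul(-279752, I, Pow(325378, Rational(1, 2)))) ≈ Add(-6.9814e+10, Mul(-1.5958e+8, I))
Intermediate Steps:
Function('q')(n) = Add(203, n)
Mul(Add(279483, Function('q')(66)), Add(Mul(-1, Pow(Add(-109707, -215671), Rational(1, 2))), -249556)) = Mul(Add(279483, Add(203, 66)), Add(Mul(-1, Pow(Add(-109707, -215671), Rational(1, 2))), -249556)) = Mul(Add(279483, 269), Add(Mul(-1, Pow(-325378, Rational(1, 2))), -249556)) = Mul(279752, Add(Mul(-1, Mul(I, Pow(325378, Rational(1, 2)))), -249556)) = Mul(279752, Add(Mul(-1, I, Pow(325378, Rational(1, 2))), -249556)) = Mul(279752, Add(-249556, Mul(-1, I, Pow(325378, Rational(1, 2))))) = Add(-69813790112, Mul(-279752, I, Pow(325378, Rational(1, 2))))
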